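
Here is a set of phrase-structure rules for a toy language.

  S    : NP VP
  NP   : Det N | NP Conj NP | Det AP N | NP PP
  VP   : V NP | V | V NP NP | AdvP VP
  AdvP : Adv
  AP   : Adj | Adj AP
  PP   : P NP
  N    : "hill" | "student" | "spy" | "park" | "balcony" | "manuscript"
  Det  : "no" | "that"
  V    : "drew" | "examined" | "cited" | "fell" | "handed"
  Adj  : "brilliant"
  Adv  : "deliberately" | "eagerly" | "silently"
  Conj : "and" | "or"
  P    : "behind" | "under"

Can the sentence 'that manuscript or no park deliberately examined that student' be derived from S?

Grammatical

S
  NP
    NP
      Det: that
      N: manuscript
    Conj: or
    NP
      Det: no
      N: park
  VP
    AdvP
      Adv: deliberately
    VP
      V: examined
      NP
        Det: that
        N: student
The bracketing above is licensed at every node by one of the given productions, with S at the root.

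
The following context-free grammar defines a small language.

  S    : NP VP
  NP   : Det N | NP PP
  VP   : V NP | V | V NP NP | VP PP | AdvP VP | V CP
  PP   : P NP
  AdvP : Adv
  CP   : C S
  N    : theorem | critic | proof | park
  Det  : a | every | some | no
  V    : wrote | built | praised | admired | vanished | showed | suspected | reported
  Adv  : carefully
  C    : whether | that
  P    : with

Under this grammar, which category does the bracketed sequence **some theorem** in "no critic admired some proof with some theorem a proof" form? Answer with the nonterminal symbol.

NP

[S [NP [Det no] [N critic]] [VP [V admired] [NP [NP [Det some] [N proof]] [PP [P with] [NP [Det some] [N theorem]]]] [NP [Det a] [N proof]]]]
The span 'some theorem' is the NP node built by NP → Det N.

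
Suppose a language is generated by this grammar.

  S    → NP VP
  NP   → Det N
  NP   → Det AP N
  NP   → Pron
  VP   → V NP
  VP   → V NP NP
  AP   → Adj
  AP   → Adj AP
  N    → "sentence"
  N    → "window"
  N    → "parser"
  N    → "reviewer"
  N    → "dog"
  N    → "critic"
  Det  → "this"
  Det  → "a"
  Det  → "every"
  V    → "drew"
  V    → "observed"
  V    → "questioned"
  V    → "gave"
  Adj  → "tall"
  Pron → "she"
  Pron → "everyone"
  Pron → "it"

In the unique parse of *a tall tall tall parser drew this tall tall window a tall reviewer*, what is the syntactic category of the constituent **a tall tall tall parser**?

NP

S
  NP
    Det: a
    AP
      Adj: tall
      AP
        Adj: tall
        AP
          Adj: tall
    N: parser
  VP
    V: drew
    NP
      Det: this
      AP
        Adj: tall
        AP
          Adj: tall
      N: window
    NP
      Det: a
      AP
        Adj: tall
      N: reviewer
The span 'a tall tall tall parser' is the NP node built by NP → Det AP N.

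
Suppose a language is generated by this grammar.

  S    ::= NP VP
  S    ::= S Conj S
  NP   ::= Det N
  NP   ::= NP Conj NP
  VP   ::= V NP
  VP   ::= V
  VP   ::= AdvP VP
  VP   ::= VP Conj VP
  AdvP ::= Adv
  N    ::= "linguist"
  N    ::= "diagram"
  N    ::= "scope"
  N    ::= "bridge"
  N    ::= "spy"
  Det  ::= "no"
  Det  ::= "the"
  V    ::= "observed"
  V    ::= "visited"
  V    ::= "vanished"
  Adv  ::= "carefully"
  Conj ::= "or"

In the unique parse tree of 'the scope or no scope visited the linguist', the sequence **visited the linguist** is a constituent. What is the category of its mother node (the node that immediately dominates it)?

S

S
  NP
    NP
      Det: the
      N: scope
    Conj: or
    NP
      Det: no
      N: scope
  VP
    V: visited
    NP
      Det: the
      N: linguist
The span 'visited the linguist' is the VP node built by VP → V NP.
Its mother is the S built by S → NP VP.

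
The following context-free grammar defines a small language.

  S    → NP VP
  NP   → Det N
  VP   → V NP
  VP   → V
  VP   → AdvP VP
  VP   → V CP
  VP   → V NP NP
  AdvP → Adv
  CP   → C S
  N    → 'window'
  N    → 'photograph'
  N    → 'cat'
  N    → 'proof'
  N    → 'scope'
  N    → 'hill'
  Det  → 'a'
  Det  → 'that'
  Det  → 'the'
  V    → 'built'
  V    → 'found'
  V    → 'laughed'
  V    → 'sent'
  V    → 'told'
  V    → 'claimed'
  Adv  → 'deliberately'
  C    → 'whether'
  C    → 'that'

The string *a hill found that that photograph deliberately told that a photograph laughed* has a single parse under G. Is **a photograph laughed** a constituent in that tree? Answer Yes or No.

[S [NP [Det a] [N hill]] [VP [V found] [CP [C that] [S [NP [Det that] [N photograph]] [VP [AdvP [Adv deliberately]] [VP [V told] [CP [C that] [S [NP [Det a] [N photograph]] [VP [V laughed]]]]]]]]]]
The words 'a photograph laughed' are exhaustively dominated by a single S node (built by S → NP VP), so they form a constituent.

Yes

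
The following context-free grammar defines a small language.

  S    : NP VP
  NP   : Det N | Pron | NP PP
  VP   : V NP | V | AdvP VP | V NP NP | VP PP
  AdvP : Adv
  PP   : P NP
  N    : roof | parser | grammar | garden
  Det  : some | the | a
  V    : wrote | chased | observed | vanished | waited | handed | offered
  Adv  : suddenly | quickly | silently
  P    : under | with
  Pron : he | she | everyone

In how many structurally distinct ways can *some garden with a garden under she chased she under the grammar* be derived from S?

Two of the 4 distinct bracketings:
[S [NP [NP [Det some] [N garden]] [PP [P with] [NP [NP [Det a] [N garden]] [PP [P under] [NP [Pron she]]]]]] [VP [V chased] [NP [NP [Pron she]] [PP [P under] [NP [Det the] [N grammar]]]]]]
[S [NP [NP [Det some] [N garden]] [PP [P with] [NP [NP [Det a] [N garden]] [PP [P under] [NP [Pron she]]]]]] [VP [VP [V chased] [NP [Pron she]]] [PP [P under] [NP [Det the] [N grammar]]]]]
The difference turns on whether VP → VP PP is used at the relevant span, versus an alternative expansion of VP.

4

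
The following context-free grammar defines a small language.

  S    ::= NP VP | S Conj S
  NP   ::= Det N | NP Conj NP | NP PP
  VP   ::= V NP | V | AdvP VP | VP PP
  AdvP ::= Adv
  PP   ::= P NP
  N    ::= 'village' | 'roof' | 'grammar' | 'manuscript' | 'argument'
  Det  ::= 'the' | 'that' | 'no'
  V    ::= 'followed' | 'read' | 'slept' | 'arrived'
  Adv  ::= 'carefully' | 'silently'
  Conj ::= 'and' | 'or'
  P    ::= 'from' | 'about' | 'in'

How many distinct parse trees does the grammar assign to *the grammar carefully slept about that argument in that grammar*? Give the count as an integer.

5

Two of the 5 distinct bracketings:
[S [NP [Det the] [N grammar]] [VP [AdvP [Adv carefully]] [VP [VP [V slept]] [PP [P about] [NP [NP [Det that] [N argument]] [PP [P in] [NP [Det that] [N grammar]]]]]]]]
[S [NP [Det the] [N grammar]] [VP [AdvP [Adv carefully]] [VP [VP [VP [V slept]] [PP [P about] [NP [Det that] [N argument]]]] [PP [P in] [NP [Det that] [N grammar]]]]]]
The difference turns on whether NP → NP PP is used at the relevant span, versus an alternative expansion of NP.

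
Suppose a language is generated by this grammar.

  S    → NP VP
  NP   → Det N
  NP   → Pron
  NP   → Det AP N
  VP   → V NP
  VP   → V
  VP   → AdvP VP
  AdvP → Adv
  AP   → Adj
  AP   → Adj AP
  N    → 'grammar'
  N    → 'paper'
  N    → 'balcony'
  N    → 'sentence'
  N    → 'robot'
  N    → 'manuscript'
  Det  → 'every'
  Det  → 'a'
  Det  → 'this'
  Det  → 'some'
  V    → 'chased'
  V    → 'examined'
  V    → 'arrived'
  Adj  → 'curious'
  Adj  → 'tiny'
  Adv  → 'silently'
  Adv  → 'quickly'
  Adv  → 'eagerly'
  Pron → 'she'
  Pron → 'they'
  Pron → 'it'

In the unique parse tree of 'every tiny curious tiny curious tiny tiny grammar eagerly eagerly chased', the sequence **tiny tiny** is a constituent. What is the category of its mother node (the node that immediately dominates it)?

AP

[S [NP [Det every] [AP [Adj tiny] [AP [Adj curious] [AP [Adj tiny] [AP [Adj curious] [AP [Adj tiny] [AP [Adj tiny]]]]]]] [N grammar]] [VP [AdvP [Adv eagerly]] [VP [AdvP [Adv eagerly]] [VP [V chased]]]]]
The span 'tiny tiny' is the AP node built by AP → Adj AP.
Its mother is the AP built by AP → Adj AP.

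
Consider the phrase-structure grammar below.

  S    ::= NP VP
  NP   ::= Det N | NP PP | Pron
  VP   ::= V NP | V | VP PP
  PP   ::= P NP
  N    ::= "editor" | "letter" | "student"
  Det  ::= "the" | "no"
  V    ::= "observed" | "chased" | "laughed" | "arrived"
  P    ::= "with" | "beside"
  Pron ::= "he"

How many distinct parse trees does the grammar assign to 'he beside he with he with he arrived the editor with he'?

Two of the 10 distinct bracketings:
[S [NP [NP [Pron he]] [PP [P beside] [NP [NP [Pron he]] [PP [P with] [NP [NP [Pron he]] [PP [P with] [NP [Pron he]]]]]]]] [VP [V arrived] [NP [NP [Det the] [N editor]] [PP [P with] [NP [Pron he]]]]]]
[S [NP [NP [Pron he]] [PP [P beside] [NP [NP [Pron he]] [PP [P with] [NP [NP [Pron he]] [PP [P with] [NP [Pron he]]]]]]]] [VP [VP [V arrived] [NP [Det the] [N editor]]] [PP [P with] [NP [Pron he]]]]]
The difference turns on whether VP → VP PP is used at the relevant span, versus an alternative expansion of VP.

10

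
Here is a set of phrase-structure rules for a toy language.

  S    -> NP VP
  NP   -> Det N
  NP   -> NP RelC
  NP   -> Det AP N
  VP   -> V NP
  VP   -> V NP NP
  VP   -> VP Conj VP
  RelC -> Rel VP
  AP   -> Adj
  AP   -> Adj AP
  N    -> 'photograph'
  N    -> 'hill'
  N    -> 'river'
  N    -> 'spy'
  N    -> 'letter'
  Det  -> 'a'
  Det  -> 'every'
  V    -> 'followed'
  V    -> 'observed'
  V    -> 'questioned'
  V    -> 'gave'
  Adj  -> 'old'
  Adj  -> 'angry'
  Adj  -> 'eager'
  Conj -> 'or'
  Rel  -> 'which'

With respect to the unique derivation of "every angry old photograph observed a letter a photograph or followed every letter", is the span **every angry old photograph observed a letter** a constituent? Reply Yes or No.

No

[S [NP [Det every] [AP [Adj angry] [AP [Adj old]]] [N photograph]] [VP [VP [V observed] [NP [Det a] [N letter]] [NP [Det a] [N photograph]]] [Conj or] [VP [V followed] [NP [Det every] [N letter]]]]]
The smallest constituent containing 'every angry old photograph observed a letter' is the S spanning 'every angry old photograph observed a letter a photograph or followed every letter'; no single node in the tree dominates exactly the given words.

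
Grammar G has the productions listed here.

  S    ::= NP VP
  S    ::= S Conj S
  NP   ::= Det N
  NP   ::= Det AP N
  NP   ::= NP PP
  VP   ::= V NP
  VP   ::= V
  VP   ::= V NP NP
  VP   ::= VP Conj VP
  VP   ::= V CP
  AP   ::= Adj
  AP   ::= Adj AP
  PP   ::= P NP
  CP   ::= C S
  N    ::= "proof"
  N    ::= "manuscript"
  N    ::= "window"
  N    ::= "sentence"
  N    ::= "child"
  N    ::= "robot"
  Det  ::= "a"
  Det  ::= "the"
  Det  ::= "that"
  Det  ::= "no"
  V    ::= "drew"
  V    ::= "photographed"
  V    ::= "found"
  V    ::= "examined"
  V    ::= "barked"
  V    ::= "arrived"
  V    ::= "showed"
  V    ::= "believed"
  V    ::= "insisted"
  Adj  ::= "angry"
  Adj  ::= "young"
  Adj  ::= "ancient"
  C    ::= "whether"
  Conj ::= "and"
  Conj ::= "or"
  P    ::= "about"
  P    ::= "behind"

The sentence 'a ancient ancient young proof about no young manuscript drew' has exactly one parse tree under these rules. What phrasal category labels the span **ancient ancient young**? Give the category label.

AP

S
  NP
    NP
      Det: a
      AP
        Adj: ancient
        AP
          Adj: ancient
          AP
            Adj: young
      N: proof
    PP
      P: about
      NP
        Det: no
        AP
          Adj: young
        N: manuscript
  VP
    V: drew
The span 'ancient ancient young' is the AP node built by AP → Adj AP.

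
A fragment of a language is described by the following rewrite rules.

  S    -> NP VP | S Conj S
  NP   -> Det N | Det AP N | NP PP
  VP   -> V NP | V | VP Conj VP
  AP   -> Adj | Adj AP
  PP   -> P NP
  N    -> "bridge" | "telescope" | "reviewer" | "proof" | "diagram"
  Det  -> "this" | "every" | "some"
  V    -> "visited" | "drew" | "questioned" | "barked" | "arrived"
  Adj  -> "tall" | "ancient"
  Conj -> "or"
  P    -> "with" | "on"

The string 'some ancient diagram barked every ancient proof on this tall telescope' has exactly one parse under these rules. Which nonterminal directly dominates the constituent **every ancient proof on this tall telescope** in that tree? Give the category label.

VP

[S [NP [Det some] [AP [Adj ancient]] [N diagram]] [VP [V barked] [NP [NP [Det every] [AP [Adj ancient]] [N proof]] [PP [P on] [NP [Det this] [AP [Adj tall]] [N telescope]]]]]]
The span 'every ancient proof on this tall telescope' is the NP node built by NP → NP PP.
Its mother is the VP built by VP → V NP.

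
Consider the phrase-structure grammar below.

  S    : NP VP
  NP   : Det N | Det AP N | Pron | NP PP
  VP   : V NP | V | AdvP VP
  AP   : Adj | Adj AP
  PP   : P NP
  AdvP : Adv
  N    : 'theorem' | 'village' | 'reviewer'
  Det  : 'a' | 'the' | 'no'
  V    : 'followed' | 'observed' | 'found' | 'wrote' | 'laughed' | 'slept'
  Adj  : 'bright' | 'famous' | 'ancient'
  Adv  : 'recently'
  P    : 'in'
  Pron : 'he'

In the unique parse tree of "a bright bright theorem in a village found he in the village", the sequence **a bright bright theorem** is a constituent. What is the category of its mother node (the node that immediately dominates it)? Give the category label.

NP

S
  NP
    NP
      Det: a
      AP
        Adj: bright
        AP
          Adj: bright
      N: theorem
    PP
      P: in
      NP
        Det: a
        N: village
  VP
    V: found
    NP
      NP
        Pron: he
      PP
        P: in
        NP
          Det: the
          N: village
The span 'a bright bright theorem' is the NP node built by NP → Det AP N.
Its mother is the NP built by NP → NP PP.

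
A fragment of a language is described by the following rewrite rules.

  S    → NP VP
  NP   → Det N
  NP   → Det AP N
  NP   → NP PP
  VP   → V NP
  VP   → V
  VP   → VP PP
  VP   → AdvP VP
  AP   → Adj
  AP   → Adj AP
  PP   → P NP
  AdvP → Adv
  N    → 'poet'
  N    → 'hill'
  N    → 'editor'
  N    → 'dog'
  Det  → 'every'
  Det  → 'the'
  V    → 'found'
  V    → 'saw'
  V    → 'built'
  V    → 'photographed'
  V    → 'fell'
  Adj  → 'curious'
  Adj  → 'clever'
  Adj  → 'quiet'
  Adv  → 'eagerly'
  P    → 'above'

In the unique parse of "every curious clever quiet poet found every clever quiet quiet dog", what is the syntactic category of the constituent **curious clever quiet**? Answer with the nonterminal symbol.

[S [NP [Det every] [AP [Adj curious] [AP [Adj clever] [AP [Adj quiet]]]] [N poet]] [VP [V found] [NP [Det every] [AP [Adj clever] [AP [Adj quiet] [AP [Adj quiet]]]] [N dog]]]]
The span 'curious clever quiet' is the AP node built by AP → Adj AP.

AP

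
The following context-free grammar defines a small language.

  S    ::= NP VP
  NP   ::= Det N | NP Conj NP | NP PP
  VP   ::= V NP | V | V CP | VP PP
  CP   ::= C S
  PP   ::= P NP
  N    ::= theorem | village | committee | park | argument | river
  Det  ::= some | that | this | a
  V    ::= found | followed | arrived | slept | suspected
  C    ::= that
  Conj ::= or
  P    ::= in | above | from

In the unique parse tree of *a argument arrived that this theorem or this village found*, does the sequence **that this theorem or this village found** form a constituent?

Yes

[S [NP [Det a] [N argument]] [VP [V arrived] [CP [C that] [S [NP [NP [Det this] [N theorem]] [Conj or] [NP [Det this] [N village]]] [VP [V found]]]]]]
The words 'that this theorem or this village found' are exhaustively dominated by a single CP node (built by CP → C S), so they form a constituent.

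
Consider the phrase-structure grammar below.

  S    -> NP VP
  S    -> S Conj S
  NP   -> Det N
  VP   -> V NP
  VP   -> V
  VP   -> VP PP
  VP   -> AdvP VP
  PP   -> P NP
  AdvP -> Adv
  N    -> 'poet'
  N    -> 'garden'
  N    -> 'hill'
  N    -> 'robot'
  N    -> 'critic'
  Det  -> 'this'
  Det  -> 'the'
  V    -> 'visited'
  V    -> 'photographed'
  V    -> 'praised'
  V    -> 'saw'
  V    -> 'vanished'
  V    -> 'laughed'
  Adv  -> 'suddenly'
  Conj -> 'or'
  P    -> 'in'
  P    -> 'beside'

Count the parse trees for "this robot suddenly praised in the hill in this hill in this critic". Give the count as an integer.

Two of the 4 distinct bracketings:
[S [NP [Det this] [N robot]] [VP [VP [VP [VP [AdvP [Adv suddenly]] [VP [V praised]]] [PP [P in] [NP [Det the] [N hill]]]] [PP [P in] [NP [Det this] [N hill]]]] [PP [P in] [NP [Det this] [N critic]]]]]
[S [NP [Det this] [N robot]] [VP [VP [VP [AdvP [Adv suddenly]] [VP [VP [V praised]] [PP [P in] [NP [Det the] [N hill]]]]] [PP [P in] [NP [Det this] [N hill]]]] [PP [P in] [NP [Det this] [N critic]]]]]
The trees differ in how a recursive rule is bracketed over the same span.

4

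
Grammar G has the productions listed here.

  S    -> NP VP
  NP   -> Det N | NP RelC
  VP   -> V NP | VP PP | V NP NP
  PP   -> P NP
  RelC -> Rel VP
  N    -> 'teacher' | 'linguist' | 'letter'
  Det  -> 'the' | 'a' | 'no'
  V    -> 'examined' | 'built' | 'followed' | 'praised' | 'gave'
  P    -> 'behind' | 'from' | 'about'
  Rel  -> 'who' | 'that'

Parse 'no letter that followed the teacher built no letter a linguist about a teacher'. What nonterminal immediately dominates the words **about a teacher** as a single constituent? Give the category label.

PP

S
  NP
    NP
      Det: no
      N: letter
    RelC
      Rel: that
      VP
        V: followed
        NP
          Det: the
          N: teacher
  VP
    VP
      V: built
      NP
        Det: no
        N: letter
      NP
        Det: a
        N: linguist
    PP
      P: about
      NP
        Det: a
        N: teacher
The span 'about a teacher' is the PP node built by PP → P NP.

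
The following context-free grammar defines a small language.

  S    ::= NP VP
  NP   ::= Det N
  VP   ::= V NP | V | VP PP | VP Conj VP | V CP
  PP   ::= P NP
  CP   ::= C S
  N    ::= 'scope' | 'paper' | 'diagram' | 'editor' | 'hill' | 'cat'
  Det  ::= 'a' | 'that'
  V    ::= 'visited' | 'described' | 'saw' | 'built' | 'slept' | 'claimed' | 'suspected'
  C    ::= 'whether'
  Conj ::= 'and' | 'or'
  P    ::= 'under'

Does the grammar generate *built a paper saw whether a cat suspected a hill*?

For S → NP VP, no prefix of the string parses as an NP.

Ungrammatical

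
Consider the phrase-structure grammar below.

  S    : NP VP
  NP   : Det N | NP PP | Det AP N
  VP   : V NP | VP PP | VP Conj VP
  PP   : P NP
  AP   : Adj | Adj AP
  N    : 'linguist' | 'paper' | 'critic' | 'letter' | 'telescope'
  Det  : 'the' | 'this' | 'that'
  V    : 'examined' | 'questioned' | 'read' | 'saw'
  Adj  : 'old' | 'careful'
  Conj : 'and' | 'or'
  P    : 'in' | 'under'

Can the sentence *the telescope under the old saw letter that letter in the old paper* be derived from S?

Ungrammatical

An Adj word can never sit immediately before a V word in any string this grammar generates, so the substring 'old saw' rules out a derivation.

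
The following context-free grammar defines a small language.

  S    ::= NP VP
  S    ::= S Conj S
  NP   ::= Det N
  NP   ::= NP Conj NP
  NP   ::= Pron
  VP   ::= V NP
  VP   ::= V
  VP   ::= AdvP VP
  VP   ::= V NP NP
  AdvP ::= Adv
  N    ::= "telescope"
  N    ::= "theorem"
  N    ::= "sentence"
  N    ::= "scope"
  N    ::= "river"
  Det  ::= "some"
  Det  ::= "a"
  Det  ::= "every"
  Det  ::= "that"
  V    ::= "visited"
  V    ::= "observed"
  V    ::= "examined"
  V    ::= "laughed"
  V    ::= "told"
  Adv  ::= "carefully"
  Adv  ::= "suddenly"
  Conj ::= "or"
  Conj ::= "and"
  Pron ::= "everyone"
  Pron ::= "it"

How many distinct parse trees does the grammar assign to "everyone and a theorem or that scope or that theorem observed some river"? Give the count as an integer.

5

Two of the 5 distinct bracketings:
[S [NP [NP [Pron everyone]] [Conj and] [NP [NP [Det a] [N theorem]] [Conj or] [NP [NP [Det that] [N scope]] [Conj or] [NP [Det that] [N theorem]]]]] [VP [V observed] [NP [Det some] [N river]]]]
[S [NP [NP [Pron everyone]] [Conj and] [NP [NP [NP [Det a] [N theorem]] [Conj or] [NP [Det that] [N scope]]] [Conj or] [NP [Det that] [N theorem]]]] [VP [V observed] [NP [Det some] [N river]]]]
The trees differ in how a recursive rule is bracketed over the same span.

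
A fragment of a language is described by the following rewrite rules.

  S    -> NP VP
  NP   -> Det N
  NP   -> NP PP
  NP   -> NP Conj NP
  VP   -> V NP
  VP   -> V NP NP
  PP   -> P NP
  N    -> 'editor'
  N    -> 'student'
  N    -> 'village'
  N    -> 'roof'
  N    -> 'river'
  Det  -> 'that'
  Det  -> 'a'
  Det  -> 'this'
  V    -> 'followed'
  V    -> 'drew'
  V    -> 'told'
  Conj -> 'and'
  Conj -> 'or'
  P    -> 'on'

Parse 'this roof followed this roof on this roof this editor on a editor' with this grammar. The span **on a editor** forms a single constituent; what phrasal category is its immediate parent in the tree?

NP

[S [NP [Det this] [N roof]] [VP [V followed] [NP [NP [Det this] [N roof]] [PP [P on] [NP [Det this] [N roof]]]] [NP [NP [Det this] [N editor]] [PP [P on] [NP [Det a] [N editor]]]]]]
The span 'on a editor' is the PP node built by PP → P NP.
Its mother is the NP built by NP → NP PP.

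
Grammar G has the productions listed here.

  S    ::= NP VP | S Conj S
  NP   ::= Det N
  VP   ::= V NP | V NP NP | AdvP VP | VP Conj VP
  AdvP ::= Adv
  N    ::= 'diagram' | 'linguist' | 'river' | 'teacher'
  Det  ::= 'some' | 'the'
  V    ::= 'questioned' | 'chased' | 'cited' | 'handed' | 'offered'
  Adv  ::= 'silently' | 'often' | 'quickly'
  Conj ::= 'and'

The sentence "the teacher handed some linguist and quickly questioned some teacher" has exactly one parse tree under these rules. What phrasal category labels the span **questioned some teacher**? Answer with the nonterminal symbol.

[S [NP [Det the] [N teacher]] [VP [VP [V handed] [NP [Det some] [N linguist]]] [Conj and] [VP [AdvP [Adv quickly]] [VP [V questioned] [NP [Det some] [N teacher]]]]]]
The span 'questioned some teacher' is the VP node built by VP → V NP.

VP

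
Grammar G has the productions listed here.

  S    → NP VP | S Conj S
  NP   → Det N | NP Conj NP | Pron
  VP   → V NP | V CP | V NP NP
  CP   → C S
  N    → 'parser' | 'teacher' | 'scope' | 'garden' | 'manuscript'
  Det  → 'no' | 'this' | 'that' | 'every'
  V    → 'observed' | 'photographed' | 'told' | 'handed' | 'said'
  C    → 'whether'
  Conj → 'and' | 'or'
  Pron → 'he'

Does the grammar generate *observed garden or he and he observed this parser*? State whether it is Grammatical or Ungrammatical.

Ungrammatical

A V word can never sit immediately before an N word in any string this grammar generates, so the substring 'observed garden' rules out a derivation.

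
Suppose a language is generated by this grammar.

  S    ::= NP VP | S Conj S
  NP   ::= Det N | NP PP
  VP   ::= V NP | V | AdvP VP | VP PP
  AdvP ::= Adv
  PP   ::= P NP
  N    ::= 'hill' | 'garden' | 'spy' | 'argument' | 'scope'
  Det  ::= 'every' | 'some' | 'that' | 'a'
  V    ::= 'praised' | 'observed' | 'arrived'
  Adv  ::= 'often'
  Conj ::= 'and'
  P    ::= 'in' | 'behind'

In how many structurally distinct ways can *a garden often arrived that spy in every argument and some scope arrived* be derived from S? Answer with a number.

Two of the 3 distinct bracketings:
[S [S [NP [Det a] [N garden]] [VP [AdvP [Adv often]] [VP [V arrived] [NP [NP [Det that] [N spy]] [PP [P in] [NP [Det every] [N argument]]]]]]] [Conj and] [S [NP [Det some] [N scope]] [VP [V arrived]]]]
[S [S [NP [Det a] [N garden]] [VP [AdvP [Adv often]] [VP [VP [V arrived] [NP [Det that] [N spy]]] [PP [P in] [NP [Det every] [N argument]]]]]] [Conj and] [S [NP [Det some] [N scope]] [VP [V arrived]]]]
The difference turns on whether NP → NP PP is used at the relevant span, versus an alternative expansion of NP.

3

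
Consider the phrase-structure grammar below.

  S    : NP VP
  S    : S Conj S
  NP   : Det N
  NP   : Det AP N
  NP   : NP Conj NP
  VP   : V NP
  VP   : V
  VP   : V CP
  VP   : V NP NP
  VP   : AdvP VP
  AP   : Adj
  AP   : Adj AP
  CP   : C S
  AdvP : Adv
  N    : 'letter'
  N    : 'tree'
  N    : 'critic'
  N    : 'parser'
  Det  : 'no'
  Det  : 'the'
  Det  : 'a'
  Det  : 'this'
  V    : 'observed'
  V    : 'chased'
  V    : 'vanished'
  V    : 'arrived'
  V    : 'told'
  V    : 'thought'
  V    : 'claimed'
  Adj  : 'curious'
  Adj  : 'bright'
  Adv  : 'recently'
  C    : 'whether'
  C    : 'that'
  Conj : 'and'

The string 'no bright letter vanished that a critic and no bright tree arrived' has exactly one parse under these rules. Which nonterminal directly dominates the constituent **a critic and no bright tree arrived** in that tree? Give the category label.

CP

S
  NP
    Det: no
    AP
      Adj: bright
    N: letter
  VP
    V: vanished
    CP
      C: that
      S
        NP
          NP
            Det: a
            N: critic
          Conj: and
          NP
            Det: no
            AP
              Adj: bright
            N: tree
        VP
          V: arrived
The span 'a critic and no bright tree arrived' is the S node built by S → NP VP.
Its mother is the CP built by CP → C S.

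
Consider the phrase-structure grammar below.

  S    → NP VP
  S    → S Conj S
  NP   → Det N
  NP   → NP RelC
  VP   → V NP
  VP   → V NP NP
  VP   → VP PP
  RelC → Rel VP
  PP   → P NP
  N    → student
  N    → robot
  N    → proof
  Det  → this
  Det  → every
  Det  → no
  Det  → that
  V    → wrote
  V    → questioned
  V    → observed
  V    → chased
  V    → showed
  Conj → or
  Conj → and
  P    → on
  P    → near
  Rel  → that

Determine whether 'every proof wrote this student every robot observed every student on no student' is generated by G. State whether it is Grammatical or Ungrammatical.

For S → NP VP, the only prefix that parses as NP is 'every proof', but the remainder 'wrote this student every robot observed every student on no student' is not a VP under these rules. The alternative S rule S → S Conj S likewise has no satisfying split.

Ungrammatical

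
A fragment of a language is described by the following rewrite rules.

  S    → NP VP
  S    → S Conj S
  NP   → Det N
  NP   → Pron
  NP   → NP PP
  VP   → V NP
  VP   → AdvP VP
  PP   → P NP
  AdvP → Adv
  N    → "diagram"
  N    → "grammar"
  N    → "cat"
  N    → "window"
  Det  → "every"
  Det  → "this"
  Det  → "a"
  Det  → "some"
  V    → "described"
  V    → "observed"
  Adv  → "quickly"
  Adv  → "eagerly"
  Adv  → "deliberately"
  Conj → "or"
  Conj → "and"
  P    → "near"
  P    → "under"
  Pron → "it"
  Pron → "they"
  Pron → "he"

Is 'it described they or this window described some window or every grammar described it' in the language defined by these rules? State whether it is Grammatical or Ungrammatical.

Grammatical

S
  S
    NP
      Pron: it
    VP
      V: described
      NP
        Pron: they
  Conj: or
  S
    S
      NP
        Det: this
        N: window
      VP
        V: described
        NP
          Det: some
          N: window
    Conj: or
    S
      NP
        Det: every
        N: grammar
      VP
        V: described
        NP
          Pron: it
Each bracket corresponds to one application of a listed rule, so the string is derivable from S.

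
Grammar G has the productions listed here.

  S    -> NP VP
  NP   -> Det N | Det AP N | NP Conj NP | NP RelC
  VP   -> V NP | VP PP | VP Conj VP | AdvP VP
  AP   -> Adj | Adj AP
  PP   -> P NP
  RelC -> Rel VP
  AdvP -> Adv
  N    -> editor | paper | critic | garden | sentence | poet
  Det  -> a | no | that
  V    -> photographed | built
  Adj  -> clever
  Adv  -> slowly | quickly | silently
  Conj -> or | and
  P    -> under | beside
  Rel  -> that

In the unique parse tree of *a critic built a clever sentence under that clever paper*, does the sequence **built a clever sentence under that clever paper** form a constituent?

Yes

[S [NP [Det a] [N critic]] [VP [VP [V built] [NP [Det a] [AP [Adj clever]] [N sentence]]] [PP [P under] [NP [Det that] [AP [Adj clever]] [N paper]]]]]
The words 'built a clever sentence under that clever paper' are exhaustively dominated by a single VP node (built by VP → VP PP), so they form a constituent.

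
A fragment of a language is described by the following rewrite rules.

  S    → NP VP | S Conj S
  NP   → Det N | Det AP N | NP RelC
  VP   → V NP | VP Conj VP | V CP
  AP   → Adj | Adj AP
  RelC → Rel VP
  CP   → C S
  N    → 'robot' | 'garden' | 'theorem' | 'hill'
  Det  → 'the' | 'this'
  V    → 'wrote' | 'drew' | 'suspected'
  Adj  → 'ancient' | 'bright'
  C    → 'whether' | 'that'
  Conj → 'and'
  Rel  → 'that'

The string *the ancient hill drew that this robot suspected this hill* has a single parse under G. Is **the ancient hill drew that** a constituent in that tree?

No

[S [NP [Det the] [AP [Adj ancient]] [N hill]] [VP [V drew] [CP [C that] [S [NP [Det this] [N robot]] [VP [V suspected] [NP [Det this] [N hill]]]]]]]
The smallest constituent containing 'the ancient hill drew that' is the S spanning 'the ancient hill drew that this robot suspected this hill'; no single node in the tree dominates exactly the given words.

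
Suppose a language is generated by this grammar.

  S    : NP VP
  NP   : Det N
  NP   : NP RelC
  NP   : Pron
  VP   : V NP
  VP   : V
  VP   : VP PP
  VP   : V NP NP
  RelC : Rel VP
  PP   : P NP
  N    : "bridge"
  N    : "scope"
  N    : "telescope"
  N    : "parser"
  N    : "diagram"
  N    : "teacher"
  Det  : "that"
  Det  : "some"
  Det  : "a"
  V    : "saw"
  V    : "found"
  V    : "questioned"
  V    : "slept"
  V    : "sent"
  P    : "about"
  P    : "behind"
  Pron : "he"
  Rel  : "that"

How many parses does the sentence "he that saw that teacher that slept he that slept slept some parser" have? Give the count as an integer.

7

Two of the 7 distinct bracketings:
[S [NP [NP [Pron he]] [RelC [Rel that] [VP [V saw] [NP [NP [Det that] [N teacher]] [RelC [Rel that] [VP [V slept] [NP [NP [Pron he]] [RelC [Rel that] [VP [V slept]]]]]]]]]] [VP [V slept] [NP [Det some] [N parser]]]]
[S [NP [NP [Pron he]] [RelC [Rel that] [VP [V saw] [NP [NP [NP [Det that] [N teacher]] [RelC [Rel that] [VP [V slept] [NP [Pron he]]]]] [RelC [Rel that] [VP [V slept]]]]]]] [VP [V slept] [NP [Det some] [N parser]]]]
The trees differ in how a recursive rule is bracketed over the same span.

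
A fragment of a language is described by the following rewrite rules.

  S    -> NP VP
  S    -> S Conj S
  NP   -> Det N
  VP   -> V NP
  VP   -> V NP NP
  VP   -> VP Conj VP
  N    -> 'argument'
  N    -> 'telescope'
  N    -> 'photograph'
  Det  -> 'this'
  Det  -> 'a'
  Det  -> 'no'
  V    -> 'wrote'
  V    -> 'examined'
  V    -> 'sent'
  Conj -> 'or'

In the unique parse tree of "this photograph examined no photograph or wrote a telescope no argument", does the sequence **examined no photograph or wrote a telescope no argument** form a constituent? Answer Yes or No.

Yes

[S [NP [Det this] [N photograph]] [VP [VP [V examined] [NP [Det no] [N photograph]]] [Conj or] [VP [V wrote] [NP [Det a] [N telescope]] [NP [Det no] [N argument]]]]]
The words 'examined no photograph or wrote a telescope no argument' are exhaustively dominated by a single VP node (built by VP → VP Conj VP), so they form a constituent.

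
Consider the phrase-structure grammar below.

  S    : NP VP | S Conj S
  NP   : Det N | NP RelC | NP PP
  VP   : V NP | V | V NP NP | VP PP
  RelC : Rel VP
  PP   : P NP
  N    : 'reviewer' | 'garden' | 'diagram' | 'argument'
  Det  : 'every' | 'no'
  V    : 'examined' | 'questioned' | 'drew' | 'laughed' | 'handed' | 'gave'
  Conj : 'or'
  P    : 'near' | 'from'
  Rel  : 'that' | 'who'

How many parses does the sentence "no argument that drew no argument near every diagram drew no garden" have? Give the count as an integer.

3

Two of the 3 distinct bracketings:
[S [NP [NP [Det no] [N argument]] [RelC [Rel that] [VP [V drew] [NP [NP [Det no] [N argument]] [PP [P near] [NP [Det every] [N diagram]]]]]]] [VP [V drew] [NP [Det no] [N garden]]]]
[S [NP [NP [Det no] [N argument]] [RelC [Rel that] [VP [VP [V drew] [NP [Det no] [N argument]]] [PP [P near] [NP [Det every] [N diagram]]]]]] [VP [V drew] [NP [Det no] [N garden]]]]
The difference turns on whether NP → NP PP is used at the relevant span, versus an alternative expansion of NP.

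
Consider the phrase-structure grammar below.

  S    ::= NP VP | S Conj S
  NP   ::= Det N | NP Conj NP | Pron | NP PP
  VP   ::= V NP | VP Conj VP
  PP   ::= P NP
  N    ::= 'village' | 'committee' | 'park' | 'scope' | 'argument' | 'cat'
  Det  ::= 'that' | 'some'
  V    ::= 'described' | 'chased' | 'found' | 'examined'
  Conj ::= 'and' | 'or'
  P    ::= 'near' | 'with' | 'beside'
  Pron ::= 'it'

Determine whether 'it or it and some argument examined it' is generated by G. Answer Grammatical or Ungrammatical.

Grammatical

S
  NP
    NP
      Pron: it
    Conj: or
    NP
      NP
        Pron: it
      Conj: and
      NP
        Det: some
        N: argument
  VP
    V: examined
    NP
      Pron: it
Every word is introduced by a lexical rule and the phrasal rules combine the resulting categories into a single S.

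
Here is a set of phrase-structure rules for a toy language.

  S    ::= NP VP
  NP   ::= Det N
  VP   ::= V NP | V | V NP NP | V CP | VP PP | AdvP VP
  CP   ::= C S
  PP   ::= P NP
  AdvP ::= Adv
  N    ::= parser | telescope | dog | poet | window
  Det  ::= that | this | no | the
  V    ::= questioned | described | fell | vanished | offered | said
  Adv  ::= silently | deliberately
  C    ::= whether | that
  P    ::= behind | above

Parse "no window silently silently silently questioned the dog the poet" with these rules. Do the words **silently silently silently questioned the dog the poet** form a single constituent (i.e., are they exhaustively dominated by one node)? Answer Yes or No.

Yes

[S [NP [Det no] [N window]] [VP [AdvP [Adv silently]] [VP [AdvP [Adv silently]] [VP [AdvP [Adv silently]] [VP [V questioned] [NP [Det the] [N dog]] [NP [Det the] [N poet]]]]]]]
The words 'silently silently silently questioned the dog the poet' are exhaustively dominated by a single VP node (built by VP → AdvP VP), so they form a constituent.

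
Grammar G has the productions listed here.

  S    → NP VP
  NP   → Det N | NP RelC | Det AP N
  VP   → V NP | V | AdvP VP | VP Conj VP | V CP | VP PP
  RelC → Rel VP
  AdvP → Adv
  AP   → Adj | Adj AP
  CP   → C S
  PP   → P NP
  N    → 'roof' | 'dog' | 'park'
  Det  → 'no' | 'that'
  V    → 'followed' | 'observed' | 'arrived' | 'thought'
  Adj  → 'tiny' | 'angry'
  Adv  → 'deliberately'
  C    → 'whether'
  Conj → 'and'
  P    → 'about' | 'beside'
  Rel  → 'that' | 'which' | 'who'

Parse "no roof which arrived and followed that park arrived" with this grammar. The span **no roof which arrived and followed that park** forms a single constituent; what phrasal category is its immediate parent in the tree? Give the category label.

S

[S [NP [NP [Det no] [N roof]] [RelC [Rel which] [VP [VP [V arrived]] [Conj and] [VP [V followed] [NP [Det that] [N park]]]]]] [VP [V arrived]]]
The span 'no roof which arrived and followed that park' is the NP node built by NP → NP RelC.
Its mother is the S built by S → NP VP.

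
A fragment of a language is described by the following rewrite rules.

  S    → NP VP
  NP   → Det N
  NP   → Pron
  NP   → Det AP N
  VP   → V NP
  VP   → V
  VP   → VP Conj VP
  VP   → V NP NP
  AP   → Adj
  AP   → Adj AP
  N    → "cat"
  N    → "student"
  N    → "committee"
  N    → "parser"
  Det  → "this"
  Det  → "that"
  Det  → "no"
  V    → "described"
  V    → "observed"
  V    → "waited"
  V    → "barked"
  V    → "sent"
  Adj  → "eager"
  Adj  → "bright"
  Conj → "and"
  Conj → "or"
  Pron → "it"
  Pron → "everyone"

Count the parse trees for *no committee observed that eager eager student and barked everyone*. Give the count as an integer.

1

[S [NP [Det no] [N committee]] [VP [VP [V observed] [NP [Det that] [AP [Adj eager] [AP [Adj eager]]] [N student]]] [Conj and] [VP [V barked] [NP [Pron everyone]]]]]
No rule offers an alternative attachment or grouping for any span, so this is the only derivation.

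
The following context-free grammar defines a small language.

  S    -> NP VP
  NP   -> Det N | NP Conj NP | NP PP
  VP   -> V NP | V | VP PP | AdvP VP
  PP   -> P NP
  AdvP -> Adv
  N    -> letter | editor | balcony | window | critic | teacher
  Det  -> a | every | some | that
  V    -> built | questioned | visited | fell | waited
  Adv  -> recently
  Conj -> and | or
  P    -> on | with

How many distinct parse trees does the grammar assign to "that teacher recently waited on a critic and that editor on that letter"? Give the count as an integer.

7

Two of the 7 distinct bracketings:
[S [NP [Det that] [N teacher]] [VP [VP [AdvP [Adv recently]] [VP [V waited]]] [PP [P on] [NP [NP [Det a] [N critic]] [Conj and] [NP [NP [Det that] [N editor]] [PP [P on] [NP [Det that] [N letter]]]]]]]]
[S [NP [Det that] [N teacher]] [VP [VP [AdvP [Adv recently]] [VP [V waited]]] [PP [P on] [NP [NP [NP [Det a] [N critic]] [Conj and] [NP [Det that] [N editor]]] [PP [P on] [NP [Det that] [N letter]]]]]]]
The trees differ in how a recursive rule is bracketed over the same span.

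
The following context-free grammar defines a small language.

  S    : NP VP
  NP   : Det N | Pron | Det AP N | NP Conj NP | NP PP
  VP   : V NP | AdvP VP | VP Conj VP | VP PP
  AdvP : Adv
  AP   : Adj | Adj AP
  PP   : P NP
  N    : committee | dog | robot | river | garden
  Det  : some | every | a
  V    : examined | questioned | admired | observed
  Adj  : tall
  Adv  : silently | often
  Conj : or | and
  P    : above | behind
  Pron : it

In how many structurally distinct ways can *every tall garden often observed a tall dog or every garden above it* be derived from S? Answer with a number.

4

Two of the 4 distinct bracketings:
[S [NP [Det every] [AP [Adj tall]] [N garden]] [VP [AdvP [Adv often]] [VP [V observed] [NP [NP [Det a] [AP [Adj tall]] [N dog]] [Conj or] [NP [NP [Det every] [N garden]] [PP [P above] [NP [Pron it]]]]]]]]
[S [NP [Det every] [AP [Adj tall]] [N garden]] [VP [AdvP [Adv often]] [VP [V observed] [NP [NP [NP [Det a] [AP [Adj tall]] [N dog]] [Conj or] [NP [Det every] [N garden]]] [PP [P above] [NP [Pron it]]]]]]]
The trees differ in how a recursive rule is bracketed over the same span.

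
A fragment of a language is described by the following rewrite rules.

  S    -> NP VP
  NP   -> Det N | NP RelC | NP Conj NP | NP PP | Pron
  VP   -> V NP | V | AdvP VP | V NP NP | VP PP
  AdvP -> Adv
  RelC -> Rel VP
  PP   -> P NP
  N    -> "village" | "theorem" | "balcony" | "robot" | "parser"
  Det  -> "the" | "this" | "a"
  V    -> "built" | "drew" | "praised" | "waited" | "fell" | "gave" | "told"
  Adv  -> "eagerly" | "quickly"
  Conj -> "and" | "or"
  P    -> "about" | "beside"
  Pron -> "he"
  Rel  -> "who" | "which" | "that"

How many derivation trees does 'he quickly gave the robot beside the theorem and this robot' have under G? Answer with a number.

Two of the 4 distinct bracketings:
[S [NP [Pron he]] [VP [AdvP [Adv quickly]] [VP [V gave] [NP [NP [NP [Det the] [N robot]] [PP [P beside] [NP [Det the] [N theorem]]]] [Conj and] [NP [Det this] [N robot]]]]]]
[S [NP [Pron he]] [VP [AdvP [Adv quickly]] [VP [V gave] [NP [NP [Det the] [N robot]] [PP [P beside] [NP [NP [Det the] [N theorem]] [Conj and] [NP [Det this] [N robot]]]]]]]]
The trees differ in how a recursive rule is bracketed over the same span.

4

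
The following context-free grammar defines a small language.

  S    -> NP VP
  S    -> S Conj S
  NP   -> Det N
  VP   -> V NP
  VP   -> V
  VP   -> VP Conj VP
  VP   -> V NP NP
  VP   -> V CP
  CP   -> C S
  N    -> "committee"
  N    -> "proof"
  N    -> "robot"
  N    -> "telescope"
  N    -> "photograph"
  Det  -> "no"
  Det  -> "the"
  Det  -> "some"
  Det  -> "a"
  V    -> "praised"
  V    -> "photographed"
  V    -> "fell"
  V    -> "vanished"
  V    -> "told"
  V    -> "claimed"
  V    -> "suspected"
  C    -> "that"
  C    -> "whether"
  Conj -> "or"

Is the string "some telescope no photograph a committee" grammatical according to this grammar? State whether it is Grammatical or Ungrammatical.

For S → NP VP, the only prefix that parses as NP is 'some telescope', but the remainder 'no photograph a committee' is not a VP under these rules. The alternative S rule S → S Conj S likewise has no satisfying split.

Ungrammatical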